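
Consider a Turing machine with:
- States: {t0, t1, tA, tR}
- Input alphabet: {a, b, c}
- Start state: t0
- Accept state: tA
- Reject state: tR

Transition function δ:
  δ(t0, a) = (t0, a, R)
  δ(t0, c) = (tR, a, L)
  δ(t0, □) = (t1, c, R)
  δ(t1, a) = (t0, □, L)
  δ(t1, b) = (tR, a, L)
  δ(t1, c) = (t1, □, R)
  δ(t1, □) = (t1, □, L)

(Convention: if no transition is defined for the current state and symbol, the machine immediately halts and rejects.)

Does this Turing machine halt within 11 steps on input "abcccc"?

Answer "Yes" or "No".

Execution trace:
Initial: [t0]abcccc
Step 1: δ(t0, a) = (t0, a, R) → a[t0]bcccc

No transition is defined for δ(t0, b). By convention the machine halts and rejects.
The machine halted after 1 step (within the 11-step bound).

Answer: Yes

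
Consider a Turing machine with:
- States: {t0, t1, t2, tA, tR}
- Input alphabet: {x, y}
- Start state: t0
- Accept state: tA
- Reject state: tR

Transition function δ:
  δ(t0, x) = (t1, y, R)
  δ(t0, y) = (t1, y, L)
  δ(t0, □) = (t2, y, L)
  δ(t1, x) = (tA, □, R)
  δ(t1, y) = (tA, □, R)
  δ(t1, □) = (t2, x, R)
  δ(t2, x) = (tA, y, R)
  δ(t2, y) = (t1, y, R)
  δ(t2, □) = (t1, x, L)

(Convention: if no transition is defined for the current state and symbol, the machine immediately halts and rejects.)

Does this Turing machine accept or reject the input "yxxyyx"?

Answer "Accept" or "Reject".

Execution trace:
Initial: [t0]yxxyyx
Step 1: δ(t0, y) = (t1, y, L) → [t1]□yxxyyx
Step 2: δ(t1, □) = (t2, x, R) → x[t2]yxxyyx
Step 3: δ(t2, y) = (t1, y, R) → xy[t1]xxyyx
Step 4: δ(t1, x) = (tA, □, R) → xy□[tA]xyyx

The machine reaches the accept state tA and halts.

Answer: Accept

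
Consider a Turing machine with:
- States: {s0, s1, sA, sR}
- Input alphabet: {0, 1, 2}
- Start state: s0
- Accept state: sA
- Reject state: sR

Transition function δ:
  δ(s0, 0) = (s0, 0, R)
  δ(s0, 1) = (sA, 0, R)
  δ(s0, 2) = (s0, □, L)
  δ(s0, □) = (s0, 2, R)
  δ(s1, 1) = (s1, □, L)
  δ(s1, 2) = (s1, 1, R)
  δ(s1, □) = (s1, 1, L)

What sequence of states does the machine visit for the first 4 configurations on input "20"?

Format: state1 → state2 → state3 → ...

Execution trace:
Initial: [s0]20
Step 1: δ(s0, 2) = (s0, □, L) → [s0]□□0
Step 2: δ(s0, □) = (s0, 2, R) → 2[s0]□0
Step 3: δ(s0, □) = (s0, 2, R) → 22[s0]0

State sequence: s0 → s0 → s0 → s0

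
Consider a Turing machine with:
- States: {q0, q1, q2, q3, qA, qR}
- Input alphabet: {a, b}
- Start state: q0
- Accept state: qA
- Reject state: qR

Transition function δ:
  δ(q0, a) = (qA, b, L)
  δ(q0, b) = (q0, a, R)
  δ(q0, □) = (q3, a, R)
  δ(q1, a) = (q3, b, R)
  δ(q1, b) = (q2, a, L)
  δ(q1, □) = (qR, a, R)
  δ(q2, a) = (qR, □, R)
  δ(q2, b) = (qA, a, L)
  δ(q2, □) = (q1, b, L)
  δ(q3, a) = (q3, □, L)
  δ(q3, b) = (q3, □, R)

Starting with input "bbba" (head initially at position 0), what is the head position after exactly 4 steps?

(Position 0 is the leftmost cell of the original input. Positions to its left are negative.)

Execution trace (head position shown):
Step 0: [q0]bbba  (head at position 0)
Step 1: move right → a[q0]bba  (head at position 1)
Step 2: move right → aa[q0]ba  (head at position 2)
Step 3: move right → aaa[q0]a  (head at position 3)
Step 4: move left → aa[qA]ab  (head at position 2)

After 4 steps, the head is at position 2.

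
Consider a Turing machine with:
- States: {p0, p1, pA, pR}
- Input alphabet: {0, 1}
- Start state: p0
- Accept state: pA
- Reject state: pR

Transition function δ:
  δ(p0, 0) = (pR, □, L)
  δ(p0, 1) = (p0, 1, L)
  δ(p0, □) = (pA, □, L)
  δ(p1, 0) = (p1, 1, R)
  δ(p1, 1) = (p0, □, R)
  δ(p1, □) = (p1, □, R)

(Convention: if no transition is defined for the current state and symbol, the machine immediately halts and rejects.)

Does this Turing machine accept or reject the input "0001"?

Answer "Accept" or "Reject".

Execution trace:
Initial: [p0]0001
Step 1: δ(p0, 0) = (pR, □, L) → [pR]□□001

The machine reaches the reject state pR and halts.

Answer: Reject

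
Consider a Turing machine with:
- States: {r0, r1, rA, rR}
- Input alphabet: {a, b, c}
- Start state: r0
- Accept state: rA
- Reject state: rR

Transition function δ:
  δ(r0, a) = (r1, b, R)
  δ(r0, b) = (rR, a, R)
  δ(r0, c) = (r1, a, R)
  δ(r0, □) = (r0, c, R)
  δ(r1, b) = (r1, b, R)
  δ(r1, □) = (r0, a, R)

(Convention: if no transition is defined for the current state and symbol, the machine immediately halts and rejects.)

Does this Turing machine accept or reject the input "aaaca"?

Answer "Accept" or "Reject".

Execution trace:
Initial: [r0]aaaca
Step 1: δ(r0, a) = (r1, b, R) → b[r1]aaca

No transition is defined for δ(r1, a). By convention the machine halts and rejects.

Answer: Reject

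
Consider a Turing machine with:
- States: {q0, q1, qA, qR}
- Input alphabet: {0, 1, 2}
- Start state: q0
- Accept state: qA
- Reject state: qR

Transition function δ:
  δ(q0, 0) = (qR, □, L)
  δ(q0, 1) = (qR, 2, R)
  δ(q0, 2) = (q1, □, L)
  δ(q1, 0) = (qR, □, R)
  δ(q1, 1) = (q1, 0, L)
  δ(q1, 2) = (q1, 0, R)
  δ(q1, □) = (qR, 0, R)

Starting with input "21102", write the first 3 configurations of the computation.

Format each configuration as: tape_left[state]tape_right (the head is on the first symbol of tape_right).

Transitions applied:
Step 1: δ(q0, 2) = (q1, □, L)
Step 2: δ(q1, □) = (qR, 0, R)

The first 3 configurations are:
[q0]21102 ⊢ [q1]□□1102 ⊢ 0[qR]□1102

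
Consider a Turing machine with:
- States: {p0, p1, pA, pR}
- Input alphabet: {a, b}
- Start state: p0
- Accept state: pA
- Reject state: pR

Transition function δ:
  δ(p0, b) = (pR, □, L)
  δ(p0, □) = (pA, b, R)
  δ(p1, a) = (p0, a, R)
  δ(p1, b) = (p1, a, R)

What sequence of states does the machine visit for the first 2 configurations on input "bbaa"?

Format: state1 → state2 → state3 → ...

Execution trace:
Initial: [p0]bbaa
Step 1: δ(p0, b) = (pR, □, L) → [pR]□□baa

The machine reaches the reject state pR and halts.

State sequence: p0 → pR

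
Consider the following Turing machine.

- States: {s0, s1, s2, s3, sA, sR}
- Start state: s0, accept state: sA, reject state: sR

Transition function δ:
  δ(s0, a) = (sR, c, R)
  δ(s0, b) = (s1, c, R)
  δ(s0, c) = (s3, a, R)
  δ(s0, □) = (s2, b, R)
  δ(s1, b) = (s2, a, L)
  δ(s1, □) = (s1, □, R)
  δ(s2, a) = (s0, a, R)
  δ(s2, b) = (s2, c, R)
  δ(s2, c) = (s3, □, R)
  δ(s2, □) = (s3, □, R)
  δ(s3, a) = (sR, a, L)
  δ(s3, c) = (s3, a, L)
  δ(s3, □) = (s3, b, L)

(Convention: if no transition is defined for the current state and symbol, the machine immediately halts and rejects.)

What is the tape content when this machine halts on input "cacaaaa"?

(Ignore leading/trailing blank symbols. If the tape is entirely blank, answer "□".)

Execution trace:
Initial: [s0]cacaaaa
Step 1: δ(s0, c) = (s3, a, R) → a[s3]acaaaa
Step 2: δ(s3, a) = (sR, a, L) → [sR]aacaaaa

The machine reaches the reject state sR and halts.

Final tape (ignoring leading/trailing blanks): aacaaaa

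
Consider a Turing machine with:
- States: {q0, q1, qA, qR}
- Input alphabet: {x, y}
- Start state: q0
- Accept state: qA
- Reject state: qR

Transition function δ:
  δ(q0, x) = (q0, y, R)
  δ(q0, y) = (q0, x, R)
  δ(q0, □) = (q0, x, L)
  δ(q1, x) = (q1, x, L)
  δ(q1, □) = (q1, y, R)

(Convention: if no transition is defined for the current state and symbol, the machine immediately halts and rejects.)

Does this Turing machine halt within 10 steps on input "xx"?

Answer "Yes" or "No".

Execution trace:
Initial: [q0]xx
Step 1: δ(q0, x) = (q0, y, R) → y[q0]x
Step 2: δ(q0, x) = (q0, y, R) → yy[q0]□
Step 3: δ(q0, □) = (q0, x, L) → y[q0]yx
Step 4: δ(q0, y) = (q0, x, R) → yx[q0]x
Step 5: δ(q0, x) = (q0, y, R) → yxy[q0]□
Step 6: δ(q0, □) = (q0, x, L) → yx[q0]yx
Step 7: δ(q0, y) = (q0, x, R) → yxx[q0]x
Step 8: δ(q0, x) = (q0, y, R) → yxxy[q0]□
Step 9: δ(q0, □) = (q0, x, L) → yxx[q0]yx
Step 10: δ(q0, y) = (q0, x, R) → yxxx[q0]x

The machine has not reached a halting state after 10 steps.
The machine did not halt within the 10-step bound.

Answer: No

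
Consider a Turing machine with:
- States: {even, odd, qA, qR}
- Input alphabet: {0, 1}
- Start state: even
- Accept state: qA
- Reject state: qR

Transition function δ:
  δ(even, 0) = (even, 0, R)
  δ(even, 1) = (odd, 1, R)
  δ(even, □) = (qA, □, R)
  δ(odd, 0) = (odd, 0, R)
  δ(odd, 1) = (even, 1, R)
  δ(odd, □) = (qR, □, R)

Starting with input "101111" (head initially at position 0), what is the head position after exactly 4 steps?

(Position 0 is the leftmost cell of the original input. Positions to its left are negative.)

Execution trace (head position shown):
Step 0: [even]101111  (head at position 0)
Step 1: move right → 1[odd]01111  (head at position 1)
Step 2: move right → 10[odd]1111  (head at position 2)
Step 3: move right → 101[even]111  (head at position 3)
Step 4: move right → 1011[odd]11  (head at position 4)

After 4 steps, the head is at position 4.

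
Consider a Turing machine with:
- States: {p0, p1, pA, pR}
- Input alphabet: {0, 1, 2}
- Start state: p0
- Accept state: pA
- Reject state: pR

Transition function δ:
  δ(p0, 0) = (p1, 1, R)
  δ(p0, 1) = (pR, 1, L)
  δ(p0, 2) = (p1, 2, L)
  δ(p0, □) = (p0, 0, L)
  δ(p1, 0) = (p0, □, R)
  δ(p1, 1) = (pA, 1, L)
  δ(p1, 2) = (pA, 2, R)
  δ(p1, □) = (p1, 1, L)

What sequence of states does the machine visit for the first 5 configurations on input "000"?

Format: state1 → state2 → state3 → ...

Execution trace:
Initial: [p0]000
Step 1: δ(p0, 0) = (p1, 1, R) → 1[p1]00
Step 2: δ(p1, 0) = (p0, □, R) → 1□[p0]0
Step 3: δ(p0, 0) = (p1, 1, R) → 1□1[p1]□
Step 4: δ(p1, □) = (p1, 1, L) → 1□[p1]11

State sequence: p0 → p1 → p0 → p1 → p1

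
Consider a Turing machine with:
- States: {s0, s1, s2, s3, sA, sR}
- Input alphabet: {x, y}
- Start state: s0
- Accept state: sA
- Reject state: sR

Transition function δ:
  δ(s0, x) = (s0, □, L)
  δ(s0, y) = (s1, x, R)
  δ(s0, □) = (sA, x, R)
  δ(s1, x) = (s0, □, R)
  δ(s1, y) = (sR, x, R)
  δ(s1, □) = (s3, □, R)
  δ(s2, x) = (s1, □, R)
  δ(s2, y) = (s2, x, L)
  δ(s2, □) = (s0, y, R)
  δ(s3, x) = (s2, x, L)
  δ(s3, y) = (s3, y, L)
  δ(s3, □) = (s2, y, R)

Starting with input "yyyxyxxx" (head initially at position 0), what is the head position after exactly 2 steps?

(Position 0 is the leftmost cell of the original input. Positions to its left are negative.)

Execution trace (head position shown):
Step 0: [s0]yyyxyxxx  (head at position 0)
Step 1: move right → x[s1]yyxyxxx  (head at position 1)
Step 2: move right → xx[sR]yxyxxx  (head at position 2)

After 2 steps, the head is at position 2.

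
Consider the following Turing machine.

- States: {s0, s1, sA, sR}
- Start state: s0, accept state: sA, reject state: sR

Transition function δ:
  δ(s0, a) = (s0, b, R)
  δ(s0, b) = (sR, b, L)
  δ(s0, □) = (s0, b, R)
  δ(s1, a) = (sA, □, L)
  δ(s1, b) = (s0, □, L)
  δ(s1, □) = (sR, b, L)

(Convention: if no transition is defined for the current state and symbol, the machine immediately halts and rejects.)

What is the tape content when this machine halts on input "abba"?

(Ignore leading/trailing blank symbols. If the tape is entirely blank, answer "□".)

Execution trace:
Initial: [s0]abba
Step 1: δ(s0, a) = (s0, b, R) → b[s0]bba
Step 2: δ(s0, b) = (sR, b, L) → [sR]bbba

The machine reaches the reject state sR and halts.

Final tape (ignoring leading/trailing blanks): bbba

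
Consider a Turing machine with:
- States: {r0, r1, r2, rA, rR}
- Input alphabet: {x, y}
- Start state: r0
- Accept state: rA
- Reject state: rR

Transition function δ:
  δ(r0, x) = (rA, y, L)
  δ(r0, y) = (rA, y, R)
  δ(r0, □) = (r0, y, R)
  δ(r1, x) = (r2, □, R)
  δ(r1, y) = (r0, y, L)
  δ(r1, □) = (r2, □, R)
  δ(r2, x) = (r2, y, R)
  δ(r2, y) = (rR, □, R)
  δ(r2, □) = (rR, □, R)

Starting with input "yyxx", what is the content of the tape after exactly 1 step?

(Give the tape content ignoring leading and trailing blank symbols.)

Execution trace:
Initial: [r0]yyxx
Step 1: δ(r0, y) = (rA, y, R) → y[rA]yxx

The machine reaches the accept state rA and halts.

After 1 step, the tape (ignoring leading/trailing blanks) is: yyxx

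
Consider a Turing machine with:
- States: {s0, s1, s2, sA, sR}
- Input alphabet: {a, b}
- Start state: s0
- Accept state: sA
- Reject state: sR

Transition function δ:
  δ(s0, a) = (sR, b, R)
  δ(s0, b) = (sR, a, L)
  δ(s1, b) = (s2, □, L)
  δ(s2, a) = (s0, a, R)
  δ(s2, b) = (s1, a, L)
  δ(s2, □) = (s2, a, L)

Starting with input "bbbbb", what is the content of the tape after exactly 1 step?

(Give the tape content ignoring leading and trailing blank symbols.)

Execution trace:
Initial: [s0]bbbbb
Step 1: δ(s0, b) = (sR, a, L) → [sR]□abbbb

The machine reaches the reject state sR and halts.

After 1 step, the tape (ignoring leading/trailing blanks) is: abbbb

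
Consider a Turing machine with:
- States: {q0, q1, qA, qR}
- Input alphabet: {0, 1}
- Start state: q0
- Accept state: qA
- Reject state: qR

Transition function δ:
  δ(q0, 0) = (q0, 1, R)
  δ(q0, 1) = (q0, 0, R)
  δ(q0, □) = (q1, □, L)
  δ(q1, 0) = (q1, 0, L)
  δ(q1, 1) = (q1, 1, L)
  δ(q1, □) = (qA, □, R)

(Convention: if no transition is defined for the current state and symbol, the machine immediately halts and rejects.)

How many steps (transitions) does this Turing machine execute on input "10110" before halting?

Execution trace:
Initial: [q0]10110
Step 1: δ(q0, 1) = (q0, 0, R) → 0[q0]0110
Step 2: δ(q0, 0) = (q0, 1, R) → 01[q0]110
Step 3: δ(q0, 1) = (q0, 0, R) → 010[q0]10
Step 4: δ(q0, 1) = (q0, 0, R) → 0100[q0]0
Step 5: δ(q0, 0) = (q0, 1, R) → 01001[q0]□
Step 6: δ(q0, □) = (q1, □, L) → 0100[q1]1□
Step 7: δ(q1, 1) = (q1, 1, L) → 010[q1]01□
Step 8: δ(q1, 0) = (q1, 0, L) → 01[q1]001□
Step 9: δ(q1, 0) = (q1, 0, L) → 0[q1]1001□
Step 10: δ(q1, 1) = (q1, 1, L) → [q1]01001□
Step 11: δ(q1, 0) = (q1, 0, L) → [q1]□01001□
Step 12: δ(q1, □) = (qA, □, R) → □[qA]01001□

The machine reaches the accept state qA and halts.

The machine executed 12 steps before halting.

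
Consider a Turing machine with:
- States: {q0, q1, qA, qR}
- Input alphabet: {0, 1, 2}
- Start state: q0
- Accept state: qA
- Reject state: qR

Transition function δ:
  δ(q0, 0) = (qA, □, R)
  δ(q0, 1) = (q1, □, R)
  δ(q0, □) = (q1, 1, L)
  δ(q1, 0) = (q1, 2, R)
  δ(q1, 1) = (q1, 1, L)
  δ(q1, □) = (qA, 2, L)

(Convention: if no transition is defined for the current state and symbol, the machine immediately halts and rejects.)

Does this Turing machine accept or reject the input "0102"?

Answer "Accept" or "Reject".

Execution trace:
Initial: [q0]0102
Step 1: δ(q0, 0) = (qA, □, R) → □[qA]102

The machine reaches the accept state qA and halts.

Answer: Accept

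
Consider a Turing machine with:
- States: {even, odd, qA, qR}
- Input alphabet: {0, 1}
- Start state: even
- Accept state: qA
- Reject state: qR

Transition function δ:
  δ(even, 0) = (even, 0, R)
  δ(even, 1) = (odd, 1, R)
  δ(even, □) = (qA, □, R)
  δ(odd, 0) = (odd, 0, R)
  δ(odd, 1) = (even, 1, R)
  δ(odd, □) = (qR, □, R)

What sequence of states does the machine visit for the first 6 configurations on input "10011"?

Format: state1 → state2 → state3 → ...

Execution trace:
Initial: [even]10011
Step 1: δ(even, 1) = (odd, 1, R) → 1[odd]0011
Step 2: δ(odd, 0) = (odd, 0, R) → 10[odd]011
Step 3: δ(odd, 0) = (odd, 0, R) → 100[odd]11
Step 4: δ(odd, 1) = (even, 1, R) → 1001[even]1
Step 5: δ(even, 1) = (odd, 1, R) → 10011[odd]□

State sequence: even → odd → odd → odd → even → odd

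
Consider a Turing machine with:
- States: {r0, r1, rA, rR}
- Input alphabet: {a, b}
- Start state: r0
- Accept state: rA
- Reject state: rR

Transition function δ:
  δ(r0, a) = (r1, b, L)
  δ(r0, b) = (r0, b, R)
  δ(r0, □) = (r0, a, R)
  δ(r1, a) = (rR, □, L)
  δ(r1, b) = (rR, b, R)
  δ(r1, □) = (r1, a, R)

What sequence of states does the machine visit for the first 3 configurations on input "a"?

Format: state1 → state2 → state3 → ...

Execution trace:
Initial: [r0]a
Step 1: δ(r0, a) = (r1, b, L) → [r1]□b
Step 2: δ(r1, □) = (r1, a, R) → a[r1]b

State sequence: r0 → r1 → r1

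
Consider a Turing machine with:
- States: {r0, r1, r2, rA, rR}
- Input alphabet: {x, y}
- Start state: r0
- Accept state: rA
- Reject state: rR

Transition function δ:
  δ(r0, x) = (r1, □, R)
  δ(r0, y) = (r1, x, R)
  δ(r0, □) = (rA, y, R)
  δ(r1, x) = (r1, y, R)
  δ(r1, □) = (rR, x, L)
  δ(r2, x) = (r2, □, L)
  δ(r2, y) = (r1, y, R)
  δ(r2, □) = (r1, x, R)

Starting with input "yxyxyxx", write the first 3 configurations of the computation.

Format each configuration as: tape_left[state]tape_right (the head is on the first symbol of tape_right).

Transitions applied:
Step 1: δ(r0, y) = (r1, x, R)
Step 2: δ(r1, x) = (r1, y, R)

The first 3 configurations are:
[r0]yxyxyxx ⊢ x[r1]xyxyxx ⊢ xy[r1]yxyxx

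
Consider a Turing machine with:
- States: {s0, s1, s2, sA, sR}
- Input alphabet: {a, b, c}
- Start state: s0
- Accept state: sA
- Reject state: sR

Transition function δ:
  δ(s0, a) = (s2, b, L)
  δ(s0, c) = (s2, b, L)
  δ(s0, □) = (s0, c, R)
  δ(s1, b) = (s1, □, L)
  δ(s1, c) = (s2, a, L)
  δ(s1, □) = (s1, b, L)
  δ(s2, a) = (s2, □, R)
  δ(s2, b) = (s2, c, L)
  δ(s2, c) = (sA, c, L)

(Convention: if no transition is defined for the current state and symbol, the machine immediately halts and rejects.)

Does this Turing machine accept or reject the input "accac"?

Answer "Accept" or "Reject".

Execution trace:
Initial: [s0]accac
Step 1: δ(s0, a) = (s2, b, L) → [s2]□bccac

No transition is defined for δ(s2, □). By convention the machine halts and rejects.

Answer: Reject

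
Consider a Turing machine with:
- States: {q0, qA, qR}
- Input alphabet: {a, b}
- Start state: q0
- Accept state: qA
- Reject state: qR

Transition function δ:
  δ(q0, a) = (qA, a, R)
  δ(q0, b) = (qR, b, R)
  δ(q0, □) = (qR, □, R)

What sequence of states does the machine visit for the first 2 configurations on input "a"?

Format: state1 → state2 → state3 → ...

Execution trace:
Initial: [q0]a
Step 1: δ(q0, a) = (qA, a, R) → a[qA]□

The machine reaches the accept state qA and halts.

State sequence: q0 → qA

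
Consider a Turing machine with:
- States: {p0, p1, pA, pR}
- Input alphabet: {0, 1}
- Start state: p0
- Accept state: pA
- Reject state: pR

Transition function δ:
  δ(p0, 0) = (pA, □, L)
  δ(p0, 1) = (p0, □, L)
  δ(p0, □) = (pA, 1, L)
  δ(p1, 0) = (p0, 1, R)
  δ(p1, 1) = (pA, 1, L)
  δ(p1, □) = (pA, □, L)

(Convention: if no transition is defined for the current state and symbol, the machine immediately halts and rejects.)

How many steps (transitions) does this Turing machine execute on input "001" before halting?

Execution trace:
Initial: [p0]001
Step 1: δ(p0, 0) = (pA, □, L) → [pA]□□01

The machine reaches the accept state pA and halts.

The machine executed 1 step before halting.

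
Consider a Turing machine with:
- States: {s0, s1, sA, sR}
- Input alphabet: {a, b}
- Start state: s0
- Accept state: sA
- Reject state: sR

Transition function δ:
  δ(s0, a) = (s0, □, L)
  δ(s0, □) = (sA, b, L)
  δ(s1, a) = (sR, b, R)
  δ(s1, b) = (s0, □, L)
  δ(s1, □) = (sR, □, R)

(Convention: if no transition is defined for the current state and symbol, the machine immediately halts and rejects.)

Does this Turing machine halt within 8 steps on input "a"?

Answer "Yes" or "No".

Execution trace:
Initial: [s0]a
Step 1: δ(s0, a) = (s0, □, L) → [s0]□□
Step 2: δ(s0, □) = (sA, b, L) → [sA]□b□

The machine reaches the accept state sA and halts.
The machine halted after 2 steps (within the 8-step bound).

Answer: Yes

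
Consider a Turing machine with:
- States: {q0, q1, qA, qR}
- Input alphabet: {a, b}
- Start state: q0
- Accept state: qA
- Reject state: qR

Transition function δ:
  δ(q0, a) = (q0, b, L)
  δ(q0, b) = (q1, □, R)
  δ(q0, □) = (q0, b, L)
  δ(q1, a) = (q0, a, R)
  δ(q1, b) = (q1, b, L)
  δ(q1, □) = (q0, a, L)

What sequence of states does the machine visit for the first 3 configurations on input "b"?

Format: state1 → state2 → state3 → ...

Execution trace:
Initial: [q0]b
Step 1: δ(q0, b) = (q1, □, R) → □[q1]□
Step 2: δ(q1, □) = (q0, a, L) → [q0]□a

State sequence: q0 → q1 → q0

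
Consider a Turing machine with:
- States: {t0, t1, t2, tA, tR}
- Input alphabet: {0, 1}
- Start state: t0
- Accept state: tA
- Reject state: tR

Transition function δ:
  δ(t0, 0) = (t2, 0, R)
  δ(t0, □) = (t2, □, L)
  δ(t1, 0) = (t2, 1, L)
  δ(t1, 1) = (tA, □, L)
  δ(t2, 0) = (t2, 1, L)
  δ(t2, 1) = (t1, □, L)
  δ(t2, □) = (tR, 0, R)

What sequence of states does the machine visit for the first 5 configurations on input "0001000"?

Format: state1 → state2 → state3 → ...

Execution trace:
Initial: [t0]0001000
Step 1: δ(t0, 0) = (t2, 0, R) → 0[t2]001000
Step 2: δ(t2, 0) = (t2, 1, L) → [t2]0101000
Step 3: δ(t2, 0) = (t2, 1, L) → [t2]□1101000
Step 4: δ(t2, □) = (tR, 0, R) → 0[tR]1101000

The machine reaches the reject state tR and halts.

State sequence: t0 → t2 → t2 → t2 → tR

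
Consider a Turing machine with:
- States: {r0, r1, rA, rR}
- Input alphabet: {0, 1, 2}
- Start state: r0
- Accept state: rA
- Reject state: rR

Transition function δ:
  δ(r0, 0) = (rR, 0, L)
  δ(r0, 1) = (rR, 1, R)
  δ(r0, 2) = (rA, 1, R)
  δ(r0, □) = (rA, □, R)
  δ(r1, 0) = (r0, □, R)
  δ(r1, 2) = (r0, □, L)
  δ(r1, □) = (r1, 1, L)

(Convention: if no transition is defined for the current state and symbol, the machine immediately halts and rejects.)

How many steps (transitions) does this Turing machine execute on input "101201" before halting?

Execution trace:
Initial: [r0]101201
Step 1: δ(r0, 1) = (rR, 1, R) → 1[rR]01201

The machine reaches the reject state rR and halts.

The machine executed 1 step before halting.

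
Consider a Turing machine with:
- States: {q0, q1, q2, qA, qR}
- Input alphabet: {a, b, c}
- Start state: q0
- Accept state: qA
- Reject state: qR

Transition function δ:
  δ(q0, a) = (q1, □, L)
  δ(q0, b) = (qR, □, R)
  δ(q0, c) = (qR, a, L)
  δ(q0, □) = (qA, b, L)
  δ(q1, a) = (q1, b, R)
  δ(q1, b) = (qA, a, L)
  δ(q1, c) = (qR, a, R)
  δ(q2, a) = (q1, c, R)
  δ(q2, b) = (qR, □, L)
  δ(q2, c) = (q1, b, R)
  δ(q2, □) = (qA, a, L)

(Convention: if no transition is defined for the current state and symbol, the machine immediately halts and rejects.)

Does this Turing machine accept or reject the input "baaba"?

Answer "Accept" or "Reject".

Execution trace:
Initial: [q0]baaba
Step 1: δ(q0, b) = (qR, □, R) → □[qR]aaba

The machine reaches the reject state qR and halts.

Answer: Reject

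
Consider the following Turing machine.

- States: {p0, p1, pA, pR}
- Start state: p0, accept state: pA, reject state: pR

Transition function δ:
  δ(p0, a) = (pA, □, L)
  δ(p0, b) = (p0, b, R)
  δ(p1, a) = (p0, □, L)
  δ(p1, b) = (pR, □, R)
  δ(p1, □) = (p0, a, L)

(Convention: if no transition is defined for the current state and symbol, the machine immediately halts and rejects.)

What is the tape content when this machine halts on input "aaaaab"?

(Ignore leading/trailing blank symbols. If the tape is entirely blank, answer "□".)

Execution trace:
Initial: [p0]aaaaab
Step 1: δ(p0, a) = (pA, □, L) → [pA]□□aaaab

The machine reaches the accept state pA and halts.

Final tape (ignoring leading/trailing blanks): aaaab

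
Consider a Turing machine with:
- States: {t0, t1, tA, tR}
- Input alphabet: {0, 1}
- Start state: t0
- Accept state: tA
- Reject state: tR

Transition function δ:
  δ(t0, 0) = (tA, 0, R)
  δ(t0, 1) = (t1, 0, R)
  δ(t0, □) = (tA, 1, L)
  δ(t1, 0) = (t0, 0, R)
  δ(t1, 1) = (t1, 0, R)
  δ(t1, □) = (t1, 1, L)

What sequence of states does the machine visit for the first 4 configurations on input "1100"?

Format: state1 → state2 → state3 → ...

Execution trace:
Initial: [t0]1100
Step 1: δ(t0, 1) = (t1, 0, R) → 0[t1]100
Step 2: δ(t1, 1) = (t1, 0, R) → 00[t1]00
Step 3: δ(t1, 0) = (t0, 0, R) → 000[t0]0

State sequence: t0 → t1 → t1 → t0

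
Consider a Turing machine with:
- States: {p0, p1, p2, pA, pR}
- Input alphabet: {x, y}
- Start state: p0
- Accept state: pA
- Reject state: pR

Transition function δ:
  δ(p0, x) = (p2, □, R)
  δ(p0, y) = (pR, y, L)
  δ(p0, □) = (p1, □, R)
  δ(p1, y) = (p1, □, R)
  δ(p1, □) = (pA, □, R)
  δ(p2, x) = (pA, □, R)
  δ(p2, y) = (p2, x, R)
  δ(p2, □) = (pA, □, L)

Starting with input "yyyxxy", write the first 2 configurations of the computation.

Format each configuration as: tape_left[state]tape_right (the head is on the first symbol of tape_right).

Transitions applied:
Step 1: δ(p0, y) = (pR, y, L)

The first 2 configurations are:
[p0]yyyxxy ⊢ [pR]□yyyxxy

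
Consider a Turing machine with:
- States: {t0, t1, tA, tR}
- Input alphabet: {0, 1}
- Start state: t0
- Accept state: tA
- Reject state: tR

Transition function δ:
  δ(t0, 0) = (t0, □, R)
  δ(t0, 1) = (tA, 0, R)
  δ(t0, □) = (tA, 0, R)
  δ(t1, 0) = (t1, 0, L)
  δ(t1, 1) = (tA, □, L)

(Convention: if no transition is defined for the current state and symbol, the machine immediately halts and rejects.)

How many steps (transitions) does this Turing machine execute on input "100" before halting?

Execution trace:
Initial: [t0]100
Step 1: δ(t0, 1) = (tA, 0, R) → 0[tA]00

The machine reaches the accept state tA and halts.

The machine executed 1 step before halting.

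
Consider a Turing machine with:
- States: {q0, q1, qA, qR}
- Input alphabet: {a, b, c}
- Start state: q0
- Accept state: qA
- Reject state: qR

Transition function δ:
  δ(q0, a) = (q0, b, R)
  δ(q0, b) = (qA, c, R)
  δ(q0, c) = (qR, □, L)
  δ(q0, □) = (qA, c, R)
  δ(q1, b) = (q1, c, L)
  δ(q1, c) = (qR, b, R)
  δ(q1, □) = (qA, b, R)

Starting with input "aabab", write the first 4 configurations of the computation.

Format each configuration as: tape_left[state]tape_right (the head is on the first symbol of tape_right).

Transitions applied:
Step 1: δ(q0, a) = (q0, b, R)
Step 2: δ(q0, a) = (q0, b, R)
Step 3: δ(q0, b) = (qA, c, R)

The first 4 configurations are:
[q0]aabab ⊢ b[q0]abab ⊢ bb[q0]bab ⊢ bbc[qA]ab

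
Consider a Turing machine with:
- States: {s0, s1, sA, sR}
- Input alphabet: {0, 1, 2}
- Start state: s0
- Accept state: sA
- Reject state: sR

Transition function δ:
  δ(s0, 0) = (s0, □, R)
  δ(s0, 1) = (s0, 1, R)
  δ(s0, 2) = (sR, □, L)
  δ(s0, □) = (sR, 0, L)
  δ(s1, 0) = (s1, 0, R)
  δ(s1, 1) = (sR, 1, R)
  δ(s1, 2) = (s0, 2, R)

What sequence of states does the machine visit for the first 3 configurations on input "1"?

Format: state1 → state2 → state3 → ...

Execution trace:
Initial: [s0]1
Step 1: δ(s0, 1) = (s0, 1, R) → 1[s0]□
Step 2: δ(s0, □) = (sR, 0, L) → [sR]10

The machine reaches the reject state sR and halts.

State sequence: s0 → s0 → sR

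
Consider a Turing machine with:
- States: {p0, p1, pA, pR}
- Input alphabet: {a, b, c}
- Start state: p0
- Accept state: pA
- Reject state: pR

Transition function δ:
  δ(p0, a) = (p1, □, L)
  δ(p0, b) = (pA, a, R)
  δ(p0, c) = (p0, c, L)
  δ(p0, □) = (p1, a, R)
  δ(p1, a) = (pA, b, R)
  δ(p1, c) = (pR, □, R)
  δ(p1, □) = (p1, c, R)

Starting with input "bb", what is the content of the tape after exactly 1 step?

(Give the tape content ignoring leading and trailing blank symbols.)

Execution trace:
Initial: [p0]bb
Step 1: δ(p0, b) = (pA, a, R) → a[pA]b

The machine reaches the accept state pA and halts.

After 1 step, the tape (ignoring leading/trailing blanks) is: ab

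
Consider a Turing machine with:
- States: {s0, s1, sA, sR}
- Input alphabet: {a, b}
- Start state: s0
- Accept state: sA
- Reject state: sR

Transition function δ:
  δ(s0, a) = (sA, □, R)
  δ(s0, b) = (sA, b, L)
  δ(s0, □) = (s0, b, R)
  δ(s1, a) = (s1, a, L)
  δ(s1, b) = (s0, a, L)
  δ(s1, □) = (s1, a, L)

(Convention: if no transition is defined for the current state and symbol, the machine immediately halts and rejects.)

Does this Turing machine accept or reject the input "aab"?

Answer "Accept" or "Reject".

Execution trace:
Initial: [s0]aab
Step 1: δ(s0, a) = (sA, □, R) → □[sA]ab

The machine reaches the accept state sA and halts.

Answer: Accept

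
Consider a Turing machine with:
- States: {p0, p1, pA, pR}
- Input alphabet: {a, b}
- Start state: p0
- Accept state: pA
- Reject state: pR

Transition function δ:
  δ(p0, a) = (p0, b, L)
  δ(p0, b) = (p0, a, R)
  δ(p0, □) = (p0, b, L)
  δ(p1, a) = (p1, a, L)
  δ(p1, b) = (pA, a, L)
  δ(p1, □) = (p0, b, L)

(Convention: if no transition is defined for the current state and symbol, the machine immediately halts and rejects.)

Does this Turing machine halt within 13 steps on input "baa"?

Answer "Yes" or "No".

Execution trace:
Initial: [p0]baa
Step 1: δ(p0, b) = (p0, a, R) → a[p0]aa
Step 2: δ(p0, a) = (p0, b, L) → [p0]aba
Step 3: δ(p0, a) = (p0, b, L) → [p0]□bba
Step 4: δ(p0, □) = (p0, b, L) → [p0]□bbba
Step 5: δ(p0, □) = (p0, b, L) → [p0]□bbbba
Step 6: δ(p0, □) = (p0, b, L) → [p0]□bbbbba
Step 7: δ(p0, □) = (p0, b, L) → [p0]□bbbbbba
Step 8: δ(p0, □) = (p0, b, L) → [p0]□bbbbbbba
Step 9: δ(p0, □) = (p0, b, L) → [p0]□bbbbbbbba
Step 10: δ(p0, □) = (p0, b, L) → [p0]□bbbbbbbbba
Step 11: δ(p0, □) = (p0, b, L) → [p0]□bbbbbbbbbba
Step 12: δ(p0, □) = (p0, b, L) → [p0]□bbbbbbbbbbba
Step 13: δ(p0, □) = (p0, b, L) → [p0]□bbbbbbbbbbbba

The machine has not reached a halting state after 13 steps.
The machine did not halt within the 13-step bound.

Answer: No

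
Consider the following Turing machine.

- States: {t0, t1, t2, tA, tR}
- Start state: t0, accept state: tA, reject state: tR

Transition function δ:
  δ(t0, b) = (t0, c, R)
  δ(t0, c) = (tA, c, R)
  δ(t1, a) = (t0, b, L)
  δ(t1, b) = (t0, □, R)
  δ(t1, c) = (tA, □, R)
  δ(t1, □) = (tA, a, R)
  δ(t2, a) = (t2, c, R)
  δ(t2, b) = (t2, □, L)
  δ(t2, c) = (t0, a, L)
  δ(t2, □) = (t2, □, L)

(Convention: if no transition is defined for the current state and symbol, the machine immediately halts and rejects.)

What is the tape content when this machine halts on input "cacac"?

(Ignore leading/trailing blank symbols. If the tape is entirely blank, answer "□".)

Execution trace:
Initial: [t0]cacac
Step 1: δ(t0, c) = (tA, c, R) → c[tA]acac

The machine reaches the accept state tA and halts.

Final tape (ignoring leading/trailing blanks): cacac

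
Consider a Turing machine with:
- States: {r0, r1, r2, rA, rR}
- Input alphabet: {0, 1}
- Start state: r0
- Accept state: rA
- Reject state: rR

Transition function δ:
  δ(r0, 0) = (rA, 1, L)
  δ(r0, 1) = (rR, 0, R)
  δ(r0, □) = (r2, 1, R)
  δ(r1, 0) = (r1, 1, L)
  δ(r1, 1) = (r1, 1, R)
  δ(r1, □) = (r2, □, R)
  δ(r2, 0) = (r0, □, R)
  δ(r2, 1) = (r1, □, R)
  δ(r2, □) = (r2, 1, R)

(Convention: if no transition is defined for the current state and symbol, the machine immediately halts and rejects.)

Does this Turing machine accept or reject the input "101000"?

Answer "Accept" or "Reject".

Execution trace:
Initial: [r0]101000
Step 1: δ(r0, 1) = (rR, 0, R) → 0[rR]01000

The machine reaches the reject state rR and halts.

Answer: Reject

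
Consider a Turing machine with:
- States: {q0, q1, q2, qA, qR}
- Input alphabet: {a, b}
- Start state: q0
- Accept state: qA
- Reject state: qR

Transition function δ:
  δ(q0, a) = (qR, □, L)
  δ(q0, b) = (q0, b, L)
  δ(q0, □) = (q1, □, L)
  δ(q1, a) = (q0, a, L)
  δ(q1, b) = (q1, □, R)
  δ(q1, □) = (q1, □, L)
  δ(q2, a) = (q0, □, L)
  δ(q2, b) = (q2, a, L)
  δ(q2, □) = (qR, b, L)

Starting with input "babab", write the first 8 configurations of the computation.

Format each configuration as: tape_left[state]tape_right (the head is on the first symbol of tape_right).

Transitions applied:
Step 1: δ(q0, b) = (q0, b, L)
Step 2: δ(q0, □) = (q1, □, L)
Step 3: δ(q1, □) = (q1, □, L)
Step 4: δ(q1, □) = (q1, □, L)
Step 5: δ(q1, □) = (q1, □, L)
Step 6: δ(q1, □) = (q1, □, L)
Step 7: δ(q1, □) = (q1, □, L)

The first 8 configurations are:
[q0]babab ⊢ [q0]□babab ⊢ [q1]□□babab ⊢ [q1]□□□babab ⊢ [q1]□□□□babab ⊢ [q1]□□□□□babab ⊢ [q1]□□□□□□babab ⊢ [q1]□□□□□□□babab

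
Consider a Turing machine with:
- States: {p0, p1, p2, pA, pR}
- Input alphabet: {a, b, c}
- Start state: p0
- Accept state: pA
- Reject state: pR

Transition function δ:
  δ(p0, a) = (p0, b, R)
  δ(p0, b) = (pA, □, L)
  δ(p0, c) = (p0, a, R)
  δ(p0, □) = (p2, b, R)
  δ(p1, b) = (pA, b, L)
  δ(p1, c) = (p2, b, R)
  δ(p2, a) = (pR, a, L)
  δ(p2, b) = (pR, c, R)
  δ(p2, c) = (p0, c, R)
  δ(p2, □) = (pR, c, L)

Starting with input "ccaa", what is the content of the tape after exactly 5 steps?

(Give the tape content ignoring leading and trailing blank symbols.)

Execution trace:
Initial: [p0]ccaa
Step 1: δ(p0, c) = (p0, a, R) → a[p0]caa
Step 2: δ(p0, c) = (p0, a, R) → aa[p0]aa
Step 3: δ(p0, a) = (p0, b, R) → aab[p0]a
Step 4: δ(p0, a) = (p0, b, R) → aabb[p0]□
Step 5: δ(p0, □) = (p2, b, R) → aabbb[p2]□

After 5 steps, the tape (ignoring leading/trailing blanks) is: aabbb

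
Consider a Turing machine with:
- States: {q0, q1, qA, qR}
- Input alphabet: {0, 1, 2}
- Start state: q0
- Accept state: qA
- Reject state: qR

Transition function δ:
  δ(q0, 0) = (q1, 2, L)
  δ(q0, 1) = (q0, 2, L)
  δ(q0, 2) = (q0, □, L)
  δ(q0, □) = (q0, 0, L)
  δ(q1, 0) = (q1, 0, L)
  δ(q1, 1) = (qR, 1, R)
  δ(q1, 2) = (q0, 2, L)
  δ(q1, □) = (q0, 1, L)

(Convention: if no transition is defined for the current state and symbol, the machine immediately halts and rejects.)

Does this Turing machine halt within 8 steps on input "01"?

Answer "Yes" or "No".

Execution trace:
Initial: [q0]01
Step 1: δ(q0, 0) = (q1, 2, L) → [q1]□21
Step 2: δ(q1, □) = (q0, 1, L) → [q0]□121
Step 3: δ(q0, □) = (q0, 0, L) → [q0]□0121
Step 4: δ(q0, □) = (q0, 0, L) → [q0]□00121
Step 5: δ(q0, □) = (q0, 0, L) → [q0]□000121
Step 6: δ(q0, □) = (q0, 0, L) → [q0]□0000121
Step 7: δ(q0, □) = (q0, 0, L) → [q0]□00000121
Step 8: δ(q0, □) = (q0, 0, L) → [q0]□000000121

The machine has not reached a halting state after 8 steps.
The machine did not halt within the 8-step bound.

Answer: No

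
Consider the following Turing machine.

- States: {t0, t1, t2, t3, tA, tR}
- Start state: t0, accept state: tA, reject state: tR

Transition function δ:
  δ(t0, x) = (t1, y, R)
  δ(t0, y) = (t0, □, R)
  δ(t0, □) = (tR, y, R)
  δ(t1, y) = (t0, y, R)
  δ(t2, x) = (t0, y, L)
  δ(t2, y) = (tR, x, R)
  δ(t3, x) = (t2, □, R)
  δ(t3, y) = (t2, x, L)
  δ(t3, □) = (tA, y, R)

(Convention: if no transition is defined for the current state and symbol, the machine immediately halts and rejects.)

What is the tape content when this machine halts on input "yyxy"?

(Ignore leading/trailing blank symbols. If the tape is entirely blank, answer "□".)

Execution trace:
Initial: [t0]yyxy
Step 1: δ(t0, y) = (t0, □, R) → □[t0]yxy
Step 2: δ(t0, y) = (t0, □, R) → □□[t0]xy
Step 3: δ(t0, x) = (t1, y, R) → □□y[t1]y
Step 4: δ(t1, y) = (t0, y, R) → □□yy[t0]□
Step 5: δ(t0, □) = (tR, y, R) → □□yyy[tR]□

The machine reaches the reject state tR and halts.

Final tape (ignoring leading/trailing blanks): yyy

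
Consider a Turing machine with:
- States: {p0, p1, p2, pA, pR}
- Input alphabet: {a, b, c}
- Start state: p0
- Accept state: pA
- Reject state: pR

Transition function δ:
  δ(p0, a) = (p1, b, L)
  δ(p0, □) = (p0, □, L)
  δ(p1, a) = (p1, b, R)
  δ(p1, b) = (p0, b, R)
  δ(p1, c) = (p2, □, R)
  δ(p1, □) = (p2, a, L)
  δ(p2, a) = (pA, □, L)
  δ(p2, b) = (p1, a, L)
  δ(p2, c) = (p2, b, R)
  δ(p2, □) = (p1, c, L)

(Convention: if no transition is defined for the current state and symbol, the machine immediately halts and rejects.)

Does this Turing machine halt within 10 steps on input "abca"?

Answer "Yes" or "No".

Execution trace:
Initial: [p0]abca
Step 1: δ(p0, a) = (p1, b, L) → [p1]□bbca
Step 2: δ(p1, □) = (p2, a, L) → [p2]□abbca
Step 3: δ(p2, □) = (p1, c, L) → [p1]□cabbca
Step 4: δ(p1, □) = (p2, a, L) → [p2]□acabbca
Step 5: δ(p2, □) = (p1, c, L) → [p1]□cacabbca
Step 6: δ(p1, □) = (p2, a, L) → [p2]□acacabbca
Step 7: δ(p2, □) = (p1, c, L) → [p1]□cacacabbca
Step 8: δ(p1, □) = (p2, a, L) → [p2]□acacacabbca
Step 9: δ(p2, □) = (p1, c, L) → [p1]□cacacacabbca
Step 10: δ(p1, □) = (p2, a, L) → [p2]□acacacacabbca

The machine has not reached a halting state after 10 steps.
The machine did not halt within the 10-step bound.

Answer: No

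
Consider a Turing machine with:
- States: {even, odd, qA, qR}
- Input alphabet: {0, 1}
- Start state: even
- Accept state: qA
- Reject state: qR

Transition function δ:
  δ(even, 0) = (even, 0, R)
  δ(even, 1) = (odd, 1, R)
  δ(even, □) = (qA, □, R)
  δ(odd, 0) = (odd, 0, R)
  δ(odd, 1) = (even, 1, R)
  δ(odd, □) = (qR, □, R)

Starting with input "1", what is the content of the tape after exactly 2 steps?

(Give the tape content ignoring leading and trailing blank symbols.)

Execution trace:
Initial: [even]1
Step 1: δ(even, 1) = (odd, 1, R) → 1[odd]□
Step 2: δ(odd, □) = (qR, □, R) → 1□[qR]□

The machine reaches the reject state qR and halts.

After 2 steps, the tape (ignoring leading/trailing blanks) is: 1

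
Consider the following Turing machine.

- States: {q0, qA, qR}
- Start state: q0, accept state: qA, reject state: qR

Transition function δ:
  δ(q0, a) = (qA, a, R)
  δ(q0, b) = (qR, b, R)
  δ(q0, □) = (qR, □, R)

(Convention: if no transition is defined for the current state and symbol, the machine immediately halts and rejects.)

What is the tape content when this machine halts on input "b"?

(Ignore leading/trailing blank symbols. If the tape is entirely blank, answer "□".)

Execution trace:
Initial: [q0]b
Step 1: δ(q0, b) = (qR, b, R) → b[qR]□

The machine reaches the reject state qR and halts.

Final tape (ignoring leading/trailing blanks): b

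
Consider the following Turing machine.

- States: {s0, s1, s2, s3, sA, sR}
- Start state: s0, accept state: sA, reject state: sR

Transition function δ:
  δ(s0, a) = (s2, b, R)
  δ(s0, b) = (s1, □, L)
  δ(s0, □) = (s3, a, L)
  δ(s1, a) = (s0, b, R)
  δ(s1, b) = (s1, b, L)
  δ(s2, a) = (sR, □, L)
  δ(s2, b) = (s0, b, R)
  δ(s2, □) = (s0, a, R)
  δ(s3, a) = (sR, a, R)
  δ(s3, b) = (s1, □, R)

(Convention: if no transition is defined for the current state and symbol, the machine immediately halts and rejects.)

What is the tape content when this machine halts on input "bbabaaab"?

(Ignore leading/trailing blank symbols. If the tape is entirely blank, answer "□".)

Execution trace:
Initial: [s0]bbabaaab
Step 1: δ(s0, b) = (s1, □, L) → [s1]□□babaaab

No transition is defined for δ(s1, □). By convention the machine halts and rejects.

Final tape (ignoring leading/trailing blanks): babaaab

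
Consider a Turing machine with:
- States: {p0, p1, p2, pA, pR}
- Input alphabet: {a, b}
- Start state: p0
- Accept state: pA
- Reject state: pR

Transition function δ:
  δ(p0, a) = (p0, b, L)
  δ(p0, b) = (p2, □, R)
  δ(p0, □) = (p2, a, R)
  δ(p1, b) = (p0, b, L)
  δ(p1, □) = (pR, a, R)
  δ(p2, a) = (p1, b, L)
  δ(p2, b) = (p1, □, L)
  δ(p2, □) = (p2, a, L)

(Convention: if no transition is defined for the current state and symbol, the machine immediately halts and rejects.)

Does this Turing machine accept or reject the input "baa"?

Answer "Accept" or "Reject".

Execution trace:
Initial: [p0]baa
Step 1: δ(p0, b) = (p2, □, R) → □[p2]aa
Step 2: δ(p2, a) = (p1, b, L) → [p1]□ba
Step 3: δ(p1, □) = (pR, a, R) → a[pR]ba

The machine reaches the reject state pR and halts.

Answer: Reject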